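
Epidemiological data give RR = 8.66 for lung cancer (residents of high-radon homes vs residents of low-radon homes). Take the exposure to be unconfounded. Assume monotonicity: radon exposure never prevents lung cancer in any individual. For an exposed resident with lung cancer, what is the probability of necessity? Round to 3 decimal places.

PN ≈ 0.885

Under exogeneity and monotonicity, PN = (RR − 1) / RR = 1 − 1/RR.
PN = (8.66 − 1) / 8.66 = 7.66 / 8.66 ≈ 0.8845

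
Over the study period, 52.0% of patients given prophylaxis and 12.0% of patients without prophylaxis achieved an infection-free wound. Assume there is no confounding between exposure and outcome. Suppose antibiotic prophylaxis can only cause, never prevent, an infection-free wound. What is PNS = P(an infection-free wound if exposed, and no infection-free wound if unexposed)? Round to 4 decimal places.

PNS ≈ 0.4000

p₁ = 0.52, p₀ = 0.12.
Under exogeneity and monotonicity, PNS = p₁ − p₀.
PNS = 0.52 − 0.12 = 0.4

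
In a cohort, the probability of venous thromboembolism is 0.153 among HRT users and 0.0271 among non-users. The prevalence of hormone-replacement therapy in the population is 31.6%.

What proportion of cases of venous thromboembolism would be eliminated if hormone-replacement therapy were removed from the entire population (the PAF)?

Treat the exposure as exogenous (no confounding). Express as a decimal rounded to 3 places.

Let p₁ = 0.153, p₀ = 0.0271.
Overall risk P(Y=1) = π·p₁ + (1−π)·p₀ = 0.316×0.153 + 0.684×0.0271 = 0.066884.
Under exogeneity, PAF = [P(Y=1) − p₀] / P(Y=1).
PAF = (0.066884 − 0.0271) / 0.066884 ≈ 0.5948

PAF ≈ 0.595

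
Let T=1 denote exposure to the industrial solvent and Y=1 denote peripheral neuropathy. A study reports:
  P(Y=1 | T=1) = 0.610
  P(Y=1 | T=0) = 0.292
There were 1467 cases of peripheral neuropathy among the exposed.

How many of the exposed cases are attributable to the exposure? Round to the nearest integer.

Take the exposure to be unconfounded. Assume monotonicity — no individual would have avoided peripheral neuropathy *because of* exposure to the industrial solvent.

about 765 cases

Let p₁ = 0.61, p₀ = 0.292.
PN = (p₁ − p₀)/p₁ = (0.61 − 0.292) / 0.61 ≈ 0.52131.
Attributable cases ≈ PN × (exposed cases) = 0.52131 × 1467 ≈ 764.76.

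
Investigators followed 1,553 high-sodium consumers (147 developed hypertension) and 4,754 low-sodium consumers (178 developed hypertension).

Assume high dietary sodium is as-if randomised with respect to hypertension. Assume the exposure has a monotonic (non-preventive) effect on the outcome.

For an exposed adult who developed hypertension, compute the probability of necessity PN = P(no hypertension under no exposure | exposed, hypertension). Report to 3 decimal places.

p₁ = P(outcome | exposed) = 147/1553 = 0.094656
p₀ = P(outcome | unexposed) = 178/4754 = 0.037442
Under exogeneity and monotonicity, PN = (p₁ − p₀) / p₁.
PN = (0.094656 − 0.037442) / 0.094656 = 0.057213 / 0.094656 ≈ 0.6044

PN ≈ 0.604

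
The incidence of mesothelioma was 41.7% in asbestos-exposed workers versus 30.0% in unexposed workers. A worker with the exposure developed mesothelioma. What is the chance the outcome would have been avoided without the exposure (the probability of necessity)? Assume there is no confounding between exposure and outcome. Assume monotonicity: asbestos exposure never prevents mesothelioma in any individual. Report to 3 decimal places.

p₁ = 0.417, p₀ = 0.3.
Under exogeneity and monotonicity, PN = (p₁ − p₀) / p₁.
PN = (0.417 − 0.3) / 0.417 = 0.117 / 0.417 ≈ 0.2806

PN ≈ 0.281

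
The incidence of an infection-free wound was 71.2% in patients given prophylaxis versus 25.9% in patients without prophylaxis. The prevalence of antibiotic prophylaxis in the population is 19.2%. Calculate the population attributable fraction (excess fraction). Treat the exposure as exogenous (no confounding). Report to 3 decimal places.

PAF ≈ 0.251

p₁ = 0.712, p₀ = 0.259.
Overall risk P(Y=1) = π·p₁ + (1−π)·p₀ = 0.192×0.712 + 0.808×0.259 = 0.34598.
Under exogeneity, PAF = [P(Y=1) − p₀] / P(Y=1).
PAF = (0.34598 − 0.259) / 0.34598 ≈ 0.2514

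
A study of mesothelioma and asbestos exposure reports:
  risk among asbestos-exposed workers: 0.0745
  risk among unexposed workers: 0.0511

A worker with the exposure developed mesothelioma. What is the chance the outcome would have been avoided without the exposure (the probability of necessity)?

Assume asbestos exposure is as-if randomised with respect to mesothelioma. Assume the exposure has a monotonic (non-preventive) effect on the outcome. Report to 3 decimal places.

Let p₁ = 0.0745, p₀ = 0.0511.
Under exogeneity and monotonicity, PN = (p₁ − p₀) / p₁.
PN = (0.0745 − 0.0511) / 0.0745 = 0.0234 / 0.0745 ≈ 0.3141

PN ≈ 0.314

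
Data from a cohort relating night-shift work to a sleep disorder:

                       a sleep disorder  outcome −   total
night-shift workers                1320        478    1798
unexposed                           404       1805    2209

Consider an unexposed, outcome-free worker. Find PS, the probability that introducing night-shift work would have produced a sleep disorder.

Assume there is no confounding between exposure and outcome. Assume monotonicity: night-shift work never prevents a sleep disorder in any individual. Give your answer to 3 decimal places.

PS ≈ 0.675

p₁ = P(outcome | exposed) = 1320/1798 = 0.73415
p₀ = P(outcome | unexposed) = 404/2209 = 0.18289
Under exogeneity and monotonicity, PS = (p₁ − p₀)/(1 − p₀).
PS = (0.73415 − 0.18289) / 0.81711 ≈ 0.6746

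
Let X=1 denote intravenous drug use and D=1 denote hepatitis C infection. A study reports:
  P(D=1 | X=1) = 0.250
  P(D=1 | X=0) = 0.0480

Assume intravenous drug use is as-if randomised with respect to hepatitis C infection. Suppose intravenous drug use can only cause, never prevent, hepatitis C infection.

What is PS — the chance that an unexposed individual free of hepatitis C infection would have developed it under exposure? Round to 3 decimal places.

PS ≈ 0.212

Let p₁ = 0.25, p₀ = 0.048.
Under exogeneity and monotonicity, PS = (p₁ − p₀) / (1 − p₀).
PS = (0.25 − 0.048) / (1 − 0.048) = 0.202 / 0.952 ≈ 0.2122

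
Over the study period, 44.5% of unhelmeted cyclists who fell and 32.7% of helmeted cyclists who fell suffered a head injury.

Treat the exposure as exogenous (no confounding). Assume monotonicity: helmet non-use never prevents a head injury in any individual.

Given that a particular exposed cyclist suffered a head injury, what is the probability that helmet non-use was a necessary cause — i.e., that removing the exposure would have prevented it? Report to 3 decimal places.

p₁ = 0.445, p₀ = 0.327.
Under exogeneity and monotonicity, PN = (p₁ − p₀) / p₁.
PN = (0.445 − 0.327) / 0.445 = 0.118 / 0.445 ≈ 0.2652

PN ≈ 0.265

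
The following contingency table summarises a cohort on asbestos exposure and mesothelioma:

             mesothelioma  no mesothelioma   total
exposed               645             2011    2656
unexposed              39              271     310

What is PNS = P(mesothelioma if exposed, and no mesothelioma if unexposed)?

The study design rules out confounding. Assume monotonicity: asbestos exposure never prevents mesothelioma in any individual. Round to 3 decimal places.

PNS ≈ 0.117

p₁ = P(outcome | exposed) = 645/2656 = 0.24285
p₀ = P(outcome | unexposed) = 39/310 = 0.12581
Under exogeneity and monotonicity, PNS = p₁ − p₀.
PNS = 0.24285 − 0.12581 = 0.11704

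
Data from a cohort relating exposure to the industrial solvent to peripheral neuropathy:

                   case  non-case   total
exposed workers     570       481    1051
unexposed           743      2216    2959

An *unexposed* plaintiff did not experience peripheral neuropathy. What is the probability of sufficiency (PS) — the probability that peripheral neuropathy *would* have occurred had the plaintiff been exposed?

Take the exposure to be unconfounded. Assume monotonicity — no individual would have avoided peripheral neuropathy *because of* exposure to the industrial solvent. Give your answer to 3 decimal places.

p₁ = P(outcome | exposed) = 570/1051 = 0.54234
p₀ = P(outcome | unexposed) = 743/2959 = 0.2511
Under exogeneity and monotonicity, PS = (p₁ − p₀)/(1 − p₀).
PS = (0.54234 − 0.2511) / 0.7489 ≈ 0.3889

PS ≈ 0.389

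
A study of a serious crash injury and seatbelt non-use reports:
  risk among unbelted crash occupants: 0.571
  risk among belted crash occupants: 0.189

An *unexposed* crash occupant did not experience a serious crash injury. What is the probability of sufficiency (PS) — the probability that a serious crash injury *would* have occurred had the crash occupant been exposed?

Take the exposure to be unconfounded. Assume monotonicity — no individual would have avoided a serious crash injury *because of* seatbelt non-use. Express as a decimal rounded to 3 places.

PS ≈ 0.471

Let p₁ = 0.571, p₀ = 0.189.
Under exogeneity and monotonicity, PS = (p₁ − p₀) / (1 − p₀).
PS = (0.571 − 0.189) / (1 − 0.189) = 0.382 / 0.811 ≈ 0.4710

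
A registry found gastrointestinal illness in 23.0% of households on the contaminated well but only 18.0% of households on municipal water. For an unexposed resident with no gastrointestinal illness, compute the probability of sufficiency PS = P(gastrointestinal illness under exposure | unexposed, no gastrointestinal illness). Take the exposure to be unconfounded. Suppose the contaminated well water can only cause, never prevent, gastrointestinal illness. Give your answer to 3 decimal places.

PS ≈ 0.061

p₁ = 0.23, p₀ = 0.18.
Under exogeneity and monotonicity, PS = (p₁ − p₀) / (1 − p₀).
PS = (0.23 − 0.18) / (1 − 0.18) = 0.05 / 0.82 ≈ 0.0610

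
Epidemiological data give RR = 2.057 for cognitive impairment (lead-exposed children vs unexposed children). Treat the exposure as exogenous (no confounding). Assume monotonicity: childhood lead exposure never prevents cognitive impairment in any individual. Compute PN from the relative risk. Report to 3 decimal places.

Under exogeneity and monotonicity, PN = (RR − 1) / RR = 1 − 1/RR.
PN = (2.057 − 1) / 2.057 = 1.057 / 2.057 ≈ 0.5139

PN ≈ 0.514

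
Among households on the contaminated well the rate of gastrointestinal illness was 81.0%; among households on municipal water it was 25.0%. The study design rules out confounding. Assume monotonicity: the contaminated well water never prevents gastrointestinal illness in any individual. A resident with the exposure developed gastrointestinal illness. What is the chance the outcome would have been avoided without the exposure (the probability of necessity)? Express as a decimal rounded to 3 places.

p₁ = 0.81, p₀ = 0.25.
Under exogeneity and monotonicity, PN = (p₁ − p₀) / p₁.
PN = (0.81 − 0.25) / 0.81 = 0.56 / 0.81 ≈ 0.6914

PN ≈ 0.691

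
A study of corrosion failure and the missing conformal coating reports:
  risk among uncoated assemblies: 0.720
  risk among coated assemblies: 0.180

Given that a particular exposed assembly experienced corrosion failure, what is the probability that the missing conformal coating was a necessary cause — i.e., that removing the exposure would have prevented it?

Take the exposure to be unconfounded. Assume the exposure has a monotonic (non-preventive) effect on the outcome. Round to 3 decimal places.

Let p₁ = 0.72, p₀ = 0.18.
Under exogeneity and monotonicity, PN = (p₁ − p₀) / p₁.
PN = (0.72 − 0.18) / 0.72 = 0.54 / 0.72 ≈ 0.7500

PN ≈ 0.750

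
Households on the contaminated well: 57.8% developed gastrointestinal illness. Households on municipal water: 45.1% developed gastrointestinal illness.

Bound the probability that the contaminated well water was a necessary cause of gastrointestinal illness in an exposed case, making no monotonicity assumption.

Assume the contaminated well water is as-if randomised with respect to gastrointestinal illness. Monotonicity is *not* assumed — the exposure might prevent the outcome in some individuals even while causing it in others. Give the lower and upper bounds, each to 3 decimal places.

p₁ = 0.578, p₀ = 0.451.
Under exogeneity alone the bounds on PN are max{0,(p₁−p₀)/p₁} ≤ PN ≤ min{1,(1−p₀)/p₁}.
  lower = (p₁ − p₀)/p₁ = 0.127 / 0.578 ≈ 0.2197
  upper = min{1, (1 − p₀)/p₁} = 0.549 / 0.578 ≈ 0.9498

0.220 ≤ PN ≤ 0.950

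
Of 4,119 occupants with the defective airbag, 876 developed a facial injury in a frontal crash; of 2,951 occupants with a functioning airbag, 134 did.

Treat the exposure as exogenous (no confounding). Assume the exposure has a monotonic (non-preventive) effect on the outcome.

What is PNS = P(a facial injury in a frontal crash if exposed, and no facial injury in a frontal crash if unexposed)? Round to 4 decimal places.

PNS ≈ 0.1673

p₁ = P(outcome | exposed) = 876/4119 = 0.21267
p₀ = P(outcome | unexposed) = 134/2951 = 0.045408
Under exogeneity and monotonicity, PNS = p₁ − p₀.
PNS = 0.21267 − 0.045408 = 0.16726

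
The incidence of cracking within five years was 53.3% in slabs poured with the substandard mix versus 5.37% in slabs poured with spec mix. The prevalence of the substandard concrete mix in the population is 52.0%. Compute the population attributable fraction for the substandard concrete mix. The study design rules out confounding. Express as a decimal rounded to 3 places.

PAF ≈ 0.823

p₁ = 0.533, p₀ = 0.0537.
Overall risk P(Y=1) = π·p₁ + (1−π)·p₀ = 0.52×0.533 + 0.48×0.0537 = 0.30294.
Under exogeneity, PAF = [P(Y=1) − p₀] / P(Y=1).
PAF = (0.30294 − 0.0537) / 0.30294 ≈ 0.8227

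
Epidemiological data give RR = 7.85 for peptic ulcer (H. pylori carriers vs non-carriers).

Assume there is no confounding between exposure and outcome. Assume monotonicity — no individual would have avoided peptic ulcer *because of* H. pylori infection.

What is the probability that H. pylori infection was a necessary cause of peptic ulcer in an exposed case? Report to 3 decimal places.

PN ≈ 0.873

Under exogeneity and monotonicity, PN = (RR − 1) / RR = 1 − 1/RR.
PN = (7.85 − 1) / 7.85 = 6.85 / 7.85 ≈ 0.8726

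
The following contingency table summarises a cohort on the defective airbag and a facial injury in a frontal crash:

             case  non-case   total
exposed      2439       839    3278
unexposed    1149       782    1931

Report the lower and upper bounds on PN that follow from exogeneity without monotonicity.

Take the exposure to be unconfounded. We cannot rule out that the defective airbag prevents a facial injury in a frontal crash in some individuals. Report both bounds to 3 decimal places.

0.200 ≤ PN ≤ 0.544

p₁ = P(outcome | exposed) = 2439/3278 = 0.74405
p₀ = P(outcome | unexposed) = 1149/1931 = 0.59503
Under exogeneity alone the bounds on PN are max{0,(p₁−p₀)/p₁} ≤ PN ≤ min{1,(1−p₀)/p₁}.
  lower = (p₁ − p₀)/p₁ = 0.14902 / 0.74405 ≈ 0.2003
  upper = min{1, (1 − p₀)/p₁} = 0.40497 / 0.74405 ≈ 0.5443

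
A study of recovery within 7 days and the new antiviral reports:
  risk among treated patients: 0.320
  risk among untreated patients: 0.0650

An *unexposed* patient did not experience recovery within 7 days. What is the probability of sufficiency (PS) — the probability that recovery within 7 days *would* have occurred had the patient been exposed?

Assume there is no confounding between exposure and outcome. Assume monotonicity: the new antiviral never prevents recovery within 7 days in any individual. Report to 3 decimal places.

Let p₁ = 0.32, p₀ = 0.065.
Under exogeneity and monotonicity, PS = (p₁ − p₀) / (1 − p₀).
PS = (0.32 − 0.065) / (1 − 0.065) = 0.255 / 0.935 ≈ 0.2727

PS ≈ 0.273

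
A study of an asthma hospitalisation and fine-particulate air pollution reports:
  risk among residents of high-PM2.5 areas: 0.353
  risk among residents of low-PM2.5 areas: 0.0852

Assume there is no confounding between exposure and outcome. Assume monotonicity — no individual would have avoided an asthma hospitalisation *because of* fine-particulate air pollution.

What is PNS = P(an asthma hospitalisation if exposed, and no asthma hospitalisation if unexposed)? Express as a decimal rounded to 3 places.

Let p₁ = 0.353, p₀ = 0.0852.
Under exogeneity and monotonicity, PNS = p₁ − p₀.
PNS = 0.353 − 0.0852 = 0.2678

PNS ≈ 0.268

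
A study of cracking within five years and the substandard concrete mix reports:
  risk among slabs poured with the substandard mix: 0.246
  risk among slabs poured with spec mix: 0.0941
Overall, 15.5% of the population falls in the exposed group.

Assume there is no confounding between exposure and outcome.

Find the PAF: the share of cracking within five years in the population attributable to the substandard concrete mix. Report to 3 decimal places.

Let p₁ = 0.246, p₀ = 0.0941.
Overall risk P(Y=1) = π·p₁ + (1−π)·p₀ = 0.155×0.246 + 0.845×0.0941 = 0.11764.
Under exogeneity, PAF = [P(Y=1) − p₀] / P(Y=1).
PAF = (0.11764 − 0.0941) / 0.11764 ≈ 0.2001

PAF ≈ 0.200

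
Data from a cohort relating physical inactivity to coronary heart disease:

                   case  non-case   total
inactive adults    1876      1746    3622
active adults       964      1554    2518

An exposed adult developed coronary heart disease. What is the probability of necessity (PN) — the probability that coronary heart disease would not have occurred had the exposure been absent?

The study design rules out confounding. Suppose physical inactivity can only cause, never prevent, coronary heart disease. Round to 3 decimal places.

PN ≈ 0.261

p₁ = P(outcome | exposed) = 1876/3622 = 0.51795
p₀ = P(outcome | unexposed) = 964/2518 = 0.38284
Under exogeneity and monotonicity, PN = (p₁ − p₀) / p₁.
PN = (0.51795 − 0.38284) / 0.51795 = 0.1351 / 0.51795 ≈ 0.2608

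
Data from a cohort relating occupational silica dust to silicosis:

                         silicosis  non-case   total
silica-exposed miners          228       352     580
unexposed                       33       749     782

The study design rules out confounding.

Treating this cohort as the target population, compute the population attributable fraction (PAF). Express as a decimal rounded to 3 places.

PAF ≈ 0.780

p₁ = P(outcome | exposed) = 228/580 = 0.3931
p₀ = P(outcome | unexposed) = 33/782 = 0.042199
Exposure prevalence π = 580/1362 = 0.42584; overall risk P(Y=1) = 0.19163.
Under exogeneity, PAF = [P(Y=1) − p₀]/P(Y=1).
PAF = (0.19163 − 0.042199) / 0.19163 ≈ 0.7798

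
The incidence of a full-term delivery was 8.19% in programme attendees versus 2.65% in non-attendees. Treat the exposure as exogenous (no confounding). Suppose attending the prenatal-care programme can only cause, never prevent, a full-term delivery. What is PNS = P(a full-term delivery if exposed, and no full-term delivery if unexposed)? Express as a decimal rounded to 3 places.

PNS ≈ 0.055

p₁ = 0.0819, p₀ = 0.0265.
Under exogeneity and monotonicity, PNS = p₁ − p₀.
PNS = 0.0819 − 0.0265 = 0.0554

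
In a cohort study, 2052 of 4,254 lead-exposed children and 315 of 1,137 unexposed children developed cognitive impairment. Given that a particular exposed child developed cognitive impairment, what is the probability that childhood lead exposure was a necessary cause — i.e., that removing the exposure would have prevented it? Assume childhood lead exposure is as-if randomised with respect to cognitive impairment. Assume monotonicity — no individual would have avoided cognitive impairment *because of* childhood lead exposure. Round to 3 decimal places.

p₁ = P(outcome | exposed) = 2052/4254 = 0.48237
p₀ = P(outcome | unexposed) = 315/1137 = 0.27704
Under exogeneity and monotonicity, PN = (p₁ − p₀) / p₁.
PN = (0.48237 − 0.27704) / 0.48237 = 0.20532 / 0.48237 ≈ 0.4257

PN ≈ 0.426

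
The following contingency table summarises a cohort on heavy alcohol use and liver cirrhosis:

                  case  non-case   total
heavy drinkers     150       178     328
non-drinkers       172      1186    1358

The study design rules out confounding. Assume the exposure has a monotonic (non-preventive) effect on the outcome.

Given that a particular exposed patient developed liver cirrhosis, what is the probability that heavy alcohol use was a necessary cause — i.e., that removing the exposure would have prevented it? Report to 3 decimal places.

p₁ = P(outcome | exposed) = 150/328 = 0.45732
p₀ = P(outcome | unexposed) = 172/1358 = 0.12666
Under exogeneity and monotonicity, PN = (p₁ − p₀)/p₁.
PN = (0.45732 − 0.12666) / 0.45732 ≈ 0.7230

PN ≈ 0.723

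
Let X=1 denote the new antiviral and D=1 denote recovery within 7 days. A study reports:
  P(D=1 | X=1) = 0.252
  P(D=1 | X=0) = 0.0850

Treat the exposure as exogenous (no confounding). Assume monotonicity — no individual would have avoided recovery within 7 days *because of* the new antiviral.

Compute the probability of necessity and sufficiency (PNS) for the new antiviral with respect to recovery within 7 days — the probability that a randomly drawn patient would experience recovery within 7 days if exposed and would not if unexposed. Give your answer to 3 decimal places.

PNS ≈ 0.167

Let p₁ = 0.252, p₀ = 0.085.
Under exogeneity and monotonicity, PNS = p₁ − p₀.
PNS = 0.252 − 0.085 = 0.167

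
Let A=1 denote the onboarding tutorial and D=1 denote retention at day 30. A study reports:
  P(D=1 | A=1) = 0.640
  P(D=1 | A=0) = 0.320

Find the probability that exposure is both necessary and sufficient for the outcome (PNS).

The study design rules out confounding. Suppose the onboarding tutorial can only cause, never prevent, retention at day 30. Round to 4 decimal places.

PNS ≈ 0.3200

Let p₁ = 0.64, p₀ = 0.32.
Under exogeneity and monotonicity, PNS = p₁ − p₀.
PNS = 0.64 − 0.32 = 0.32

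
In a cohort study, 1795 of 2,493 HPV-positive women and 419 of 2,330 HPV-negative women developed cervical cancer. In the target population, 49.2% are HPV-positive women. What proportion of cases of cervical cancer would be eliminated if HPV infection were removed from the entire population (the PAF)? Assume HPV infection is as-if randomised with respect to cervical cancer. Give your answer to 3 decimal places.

PAF ≈ 0.596

p₁ = P(outcome | exposed) = 1795/2493 = 0.72002
p₀ = P(outcome | unexposed) = 419/2330 = 0.17983
Overall risk P(Y=1) = π·p₁ + (1−π)·p₀ = 0.492×0.72002 + 0.508×0.17983 = 0.4456.
Under exogeneity, PAF = [P(Y=1) − p₀] / P(Y=1).
PAF = (0.4456 − 0.17983) / 0.4456 ≈ 0.5964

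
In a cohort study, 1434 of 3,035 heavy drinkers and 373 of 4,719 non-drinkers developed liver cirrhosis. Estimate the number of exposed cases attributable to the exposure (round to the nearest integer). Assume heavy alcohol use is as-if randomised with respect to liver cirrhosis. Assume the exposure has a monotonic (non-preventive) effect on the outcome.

about 1194 cases

p₁ = P(outcome | exposed) = 1434/3035 = 0.47249
p₀ = P(outcome | unexposed) = 373/4719 = 0.079042
PN = (p₁ − p₀)/p₁ = (0.47249 − 0.079042) / 0.47249 ≈ 0.83271.
Attributable cases ≈ PN × (exposed cases) = 0.83271 × 1434 ≈ 1194.11.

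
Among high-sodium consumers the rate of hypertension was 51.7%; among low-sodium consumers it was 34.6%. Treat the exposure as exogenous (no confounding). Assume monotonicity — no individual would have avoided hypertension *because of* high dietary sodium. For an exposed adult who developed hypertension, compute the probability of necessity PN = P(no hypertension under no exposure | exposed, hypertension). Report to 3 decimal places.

p₁ = 0.517, p₀ = 0.346.
Under exogeneity and monotonicity, PN = (p₁ − p₀) / p₁.
PN = (0.517 − 0.346) / 0.517 = 0.171 / 0.517 ≈ 0.3308

PN ≈ 0.331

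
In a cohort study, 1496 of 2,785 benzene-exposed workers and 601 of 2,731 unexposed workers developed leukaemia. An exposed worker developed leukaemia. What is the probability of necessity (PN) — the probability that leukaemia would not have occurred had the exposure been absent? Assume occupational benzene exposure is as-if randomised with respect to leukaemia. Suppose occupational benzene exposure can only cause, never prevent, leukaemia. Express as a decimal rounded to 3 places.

p₁ = P(outcome | exposed) = 1496/2785 = 0.53716
p₀ = P(outcome | unexposed) = 601/2731 = 0.22007
Under exogeneity and monotonicity, PN = (p₁ − p₀) / p₁.
PN = (0.53716 − 0.22007) / 0.53716 = 0.3171 / 0.53716 ≈ 0.5903

PN ≈ 0.590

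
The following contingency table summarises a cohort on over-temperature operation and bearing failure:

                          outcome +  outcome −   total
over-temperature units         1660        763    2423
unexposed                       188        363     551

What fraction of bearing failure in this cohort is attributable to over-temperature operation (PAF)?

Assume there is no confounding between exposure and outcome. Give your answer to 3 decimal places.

p₁ = P(outcome | exposed) = 1660/2423 = 0.6851
p₀ = P(outcome | unexposed) = 188/551 = 0.3412
Exposure prevalence π = 2423/2974 = 0.81473; overall risk P(Y=1) = 0.62139.
Under exogeneity, PAF = [P(Y=1) − p₀]/P(Y=1).
PAF = (0.62139 − 0.3412) / 0.62139 ≈ 0.4509

PAF ≈ 0.451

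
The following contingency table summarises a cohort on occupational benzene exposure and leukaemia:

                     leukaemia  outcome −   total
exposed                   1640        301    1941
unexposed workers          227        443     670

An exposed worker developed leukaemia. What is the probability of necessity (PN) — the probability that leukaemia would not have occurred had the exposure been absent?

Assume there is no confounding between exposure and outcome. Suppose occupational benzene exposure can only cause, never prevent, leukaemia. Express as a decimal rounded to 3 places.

p₁ = P(outcome | exposed) = 1640/1941 = 0.84493
p₀ = P(outcome | unexposed) = 227/670 = 0.33881
Under exogeneity and monotonicity, PN = (p₁ − p₀)/p₁.
PN = (0.84493 − 0.33881) / 0.84493 ≈ 0.5990

PN ≈ 0.599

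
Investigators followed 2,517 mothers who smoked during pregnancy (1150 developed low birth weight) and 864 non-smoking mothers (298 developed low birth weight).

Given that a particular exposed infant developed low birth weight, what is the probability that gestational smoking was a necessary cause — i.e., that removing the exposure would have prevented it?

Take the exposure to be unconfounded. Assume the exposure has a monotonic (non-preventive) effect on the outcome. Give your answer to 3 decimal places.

p₁ = P(outcome | exposed) = 1150/2517 = 0.45689
p₀ = P(outcome | unexposed) = 298/864 = 0.34491
Under exogeneity and monotonicity, PN = (p₁ − p₀) / p₁.
PN = (0.45689 − 0.34491) / 0.45689 = 0.11199 / 0.45689 ≈ 0.2451

PN ≈ 0.245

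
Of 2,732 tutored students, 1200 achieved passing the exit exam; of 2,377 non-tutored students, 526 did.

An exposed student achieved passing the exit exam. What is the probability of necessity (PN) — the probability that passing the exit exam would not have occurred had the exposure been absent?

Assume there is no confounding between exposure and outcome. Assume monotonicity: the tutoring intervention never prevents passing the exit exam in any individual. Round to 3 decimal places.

p₁ = P(outcome | exposed) = 1200/2732 = 0.43924
p₀ = P(outcome | unexposed) = 526/2377 = 0.22129
Under exogeneity and monotonicity, PN = (p₁ − p₀) / p₁.
PN = (0.43924 − 0.22129) / 0.43924 = 0.21795 / 0.43924 ≈ 0.4962

PN ≈ 0.496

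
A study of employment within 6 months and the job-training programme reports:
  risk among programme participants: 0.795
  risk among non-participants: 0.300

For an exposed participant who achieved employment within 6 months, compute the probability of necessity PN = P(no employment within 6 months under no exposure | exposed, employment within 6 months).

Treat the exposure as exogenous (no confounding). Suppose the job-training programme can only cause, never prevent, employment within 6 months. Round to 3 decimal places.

PN ≈ 0.623

Let p₁ = 0.795, p₀ = 0.3.
Under exogeneity and monotonicity, PN = (p₁ − p₀) / p₁.
PN = (0.795 − 0.3) / 0.795 = 0.495 / 0.795 ≈ 0.6226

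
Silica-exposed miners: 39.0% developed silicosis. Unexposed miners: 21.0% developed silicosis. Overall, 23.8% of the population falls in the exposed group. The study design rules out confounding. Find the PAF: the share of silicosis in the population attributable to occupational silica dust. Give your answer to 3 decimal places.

p₁ = 0.39, p₀ = 0.21.
Overall risk P(Y=1) = π·p₁ + (1−π)·p₀ = 0.238×0.39 + 0.762×0.21 = 0.25284.
Under exogeneity, PAF = [P(Y=1) − p₀] / P(Y=1).
PAF = (0.25284 − 0.21) / 0.25284 ≈ 0.1694

PAF ≈ 0.169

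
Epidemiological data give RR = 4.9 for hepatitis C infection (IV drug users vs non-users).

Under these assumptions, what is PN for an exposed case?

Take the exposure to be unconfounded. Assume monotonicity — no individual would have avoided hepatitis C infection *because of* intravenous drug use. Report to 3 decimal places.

PN ≈ 0.796

Under exogeneity and monotonicity, PN = (RR − 1) / RR = 1 − 1/RR.
PN = (4.9 − 1) / 4.9 = 3.9 / 4.9 ≈ 0.7959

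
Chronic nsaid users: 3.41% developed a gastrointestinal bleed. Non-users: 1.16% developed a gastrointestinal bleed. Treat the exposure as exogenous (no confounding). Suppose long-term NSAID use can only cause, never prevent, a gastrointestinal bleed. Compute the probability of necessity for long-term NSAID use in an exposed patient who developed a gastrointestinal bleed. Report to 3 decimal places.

PN ≈ 0.660

p₁ = 0.0341, p₀ = 0.0116.
Under exogeneity and monotonicity, PN = (p₁ − p₀) / p₁.
PN = (0.0341 − 0.0116) / 0.0341 = 0.0225 / 0.0341 ≈ 0.6598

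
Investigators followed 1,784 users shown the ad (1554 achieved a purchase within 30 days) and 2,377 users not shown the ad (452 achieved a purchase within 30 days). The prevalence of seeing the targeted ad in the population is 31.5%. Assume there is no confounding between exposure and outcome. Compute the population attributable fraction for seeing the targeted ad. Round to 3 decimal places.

p₁ = P(outcome | exposed) = 1554/1784 = 0.87108
p₀ = P(outcome | unexposed) = 452/2377 = 0.19016
Overall risk P(Y=1) = π·p₁ + (1−π)·p₀ = 0.315×0.87108 + 0.685×0.19016 = 0.40465.
Under exogeneity, PAF = [P(Y=1) − p₀] / P(Y=1).
PAF = (0.40465 − 0.19016) / 0.40465 ≈ 0.5301

PAF ≈ 0.530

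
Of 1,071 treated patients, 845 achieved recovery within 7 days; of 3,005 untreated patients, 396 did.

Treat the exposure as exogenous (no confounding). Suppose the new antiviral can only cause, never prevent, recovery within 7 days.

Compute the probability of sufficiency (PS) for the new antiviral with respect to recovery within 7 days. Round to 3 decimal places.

PS ≈ 0.757

p₁ = P(outcome | exposed) = 845/1071 = 0.78898
p₀ = P(outcome | unexposed) = 396/3005 = 0.13178
Under exogeneity and monotonicity, PS = (p₁ − p₀) / (1 − p₀).
PS = (0.78898 − 0.13178) / (1 − 0.13178) = 0.6572 / 0.86822 ≈ 0.7570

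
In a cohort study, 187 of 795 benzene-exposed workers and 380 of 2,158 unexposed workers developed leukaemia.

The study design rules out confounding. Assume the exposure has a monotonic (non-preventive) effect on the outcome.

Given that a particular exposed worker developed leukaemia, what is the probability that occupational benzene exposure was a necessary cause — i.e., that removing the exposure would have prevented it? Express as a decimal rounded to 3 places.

PN ≈ 0.251

p₁ = P(outcome | exposed) = 187/795 = 0.23522
p₀ = P(outcome | unexposed) = 380/2158 = 0.17609
Under exogeneity and monotonicity, PN = (p₁ − p₀) / p₁.
PN = (0.23522 − 0.17609) / 0.23522 = 0.059131 / 0.23522 ≈ 0.2514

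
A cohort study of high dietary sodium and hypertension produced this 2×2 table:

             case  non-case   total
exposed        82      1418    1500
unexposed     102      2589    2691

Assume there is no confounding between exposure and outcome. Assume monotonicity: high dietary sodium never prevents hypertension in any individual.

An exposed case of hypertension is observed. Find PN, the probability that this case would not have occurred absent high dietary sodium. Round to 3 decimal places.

PN ≈ 0.307

p₁ = P(outcome | exposed) = 82/1500 = 0.054667
p₀ = P(outcome | unexposed) = 102/2691 = 0.037904
Under exogeneity and monotonicity, PN = (p₁ − p₀)/p₁.
PN = (0.054667 − 0.037904) / 0.054667 ≈ 0.3066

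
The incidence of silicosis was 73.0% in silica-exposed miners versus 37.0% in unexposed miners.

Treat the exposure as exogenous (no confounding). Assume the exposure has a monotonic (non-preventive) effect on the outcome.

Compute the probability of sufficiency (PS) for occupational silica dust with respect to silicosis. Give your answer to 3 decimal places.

PS ≈ 0.571

p₁ = 0.73, p₀ = 0.37.
Under exogeneity and monotonicity, PS = (p₁ − p₀) / (1 − p₀).
PS = (0.73 − 0.37) / (1 − 0.37) = 0.36 / 0.63 ≈ 0.5714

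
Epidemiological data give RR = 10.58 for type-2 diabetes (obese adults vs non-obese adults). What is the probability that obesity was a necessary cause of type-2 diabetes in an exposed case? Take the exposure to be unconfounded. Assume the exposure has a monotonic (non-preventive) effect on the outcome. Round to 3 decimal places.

Under exogeneity and monotonicity, PN = (RR − 1) / RR = 1 − 1/RR.
PN = (10.58 − 1) / 10.58 = 9.58 / 10.58 ≈ 0.9055

PN ≈ 0.905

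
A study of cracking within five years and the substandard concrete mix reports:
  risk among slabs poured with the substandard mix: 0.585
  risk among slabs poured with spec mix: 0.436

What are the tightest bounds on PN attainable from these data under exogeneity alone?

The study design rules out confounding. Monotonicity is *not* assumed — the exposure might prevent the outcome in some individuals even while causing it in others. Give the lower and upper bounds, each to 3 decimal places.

Let p₁ = 0.585, p₀ = 0.436.
Under exogeneity alone the bounds on PN are max{0,(p₁−p₀)/p₁} ≤ PN ≤ min{1,(1−p₀)/p₁}.
  lower = (p₁ − p₀)/p₁ = 0.149 / 0.585 ≈ 0.2547
  upper = min{1, (1 − p₀)/p₁} = 0.564 / 0.585 ≈ 0.9641

0.255 ≤ PN ≤ 0.964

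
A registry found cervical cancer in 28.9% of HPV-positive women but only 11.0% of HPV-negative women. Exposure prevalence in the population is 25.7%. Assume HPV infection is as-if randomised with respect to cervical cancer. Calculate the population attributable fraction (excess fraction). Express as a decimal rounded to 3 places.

p₁ = 0.289, p₀ = 0.11.
Overall risk P(Y=1) = π·p₁ + (1−π)·p₀ = 0.257×0.289 + 0.743×0.11 = 0.156.
Under exogeneity, PAF = [P(Y=1) − p₀] / P(Y=1).
PAF = (0.156 − 0.11) / 0.156 ≈ 0.2949

PAF ≈ 0.295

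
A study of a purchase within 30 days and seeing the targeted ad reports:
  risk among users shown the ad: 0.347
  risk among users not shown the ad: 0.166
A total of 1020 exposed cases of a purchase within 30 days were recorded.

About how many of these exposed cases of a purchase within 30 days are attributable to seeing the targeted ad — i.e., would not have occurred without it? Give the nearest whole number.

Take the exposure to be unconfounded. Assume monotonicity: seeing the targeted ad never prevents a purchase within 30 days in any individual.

Let p₁ = 0.347, p₀ = 0.166.
PN = (p₁ − p₀)/p₁ = (0.347 − 0.166) / 0.347 ≈ 0.52161.
Attributable cases ≈ PN × (exposed cases) = 0.52161 × 1020 ≈ 532.05.

about 532 cases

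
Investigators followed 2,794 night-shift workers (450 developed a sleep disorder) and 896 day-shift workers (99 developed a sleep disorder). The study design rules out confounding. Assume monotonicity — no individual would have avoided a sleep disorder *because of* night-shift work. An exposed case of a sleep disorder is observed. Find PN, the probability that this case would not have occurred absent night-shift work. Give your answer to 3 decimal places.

PN ≈ 0.314

p₁ = P(outcome | exposed) = 450/2794 = 0.16106
p₀ = P(outcome | unexposed) = 99/896 = 0.11049
Under exogeneity and monotonicity, PN = (p₁ − p₀) / p₁.
PN = (0.16106 − 0.11049) / 0.16106 = 0.050568 / 0.16106 ≈ 0.3140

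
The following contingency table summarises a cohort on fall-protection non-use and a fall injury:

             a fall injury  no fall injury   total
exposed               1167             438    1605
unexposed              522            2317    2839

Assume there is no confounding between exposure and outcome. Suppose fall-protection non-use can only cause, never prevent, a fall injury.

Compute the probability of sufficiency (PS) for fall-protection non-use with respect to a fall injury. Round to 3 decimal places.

PS ≈ 0.666

p₁ = P(outcome | exposed) = 1167/1605 = 0.7271
p₀ = P(outcome | unexposed) = 522/2839 = 0.18387
Under exogeneity and monotonicity, PS = (p₁ − p₀) / (1 − p₀).
PS = (0.7271 − 0.18387) / (1 − 0.18387) = 0.54324 / 0.81613 ≈ 0.6656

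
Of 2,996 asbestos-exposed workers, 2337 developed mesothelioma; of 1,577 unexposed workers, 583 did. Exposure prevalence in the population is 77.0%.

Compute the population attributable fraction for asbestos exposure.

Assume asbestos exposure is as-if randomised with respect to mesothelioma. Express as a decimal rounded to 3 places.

p₁ = P(outcome | exposed) = 2337/2996 = 0.78004
p₀ = P(outcome | unexposed) = 583/1577 = 0.36969
Overall risk P(Y=1) = π·p₁ + (1−π)·p₀ = 0.77×0.78004 + 0.23×0.36969 = 0.68566.
Under exogeneity, PAF = [P(Y=1) − p₀] / P(Y=1).
PAF = (0.68566 − 0.36969) / 0.68566 ≈ 0.4608

PAF ≈ 0.461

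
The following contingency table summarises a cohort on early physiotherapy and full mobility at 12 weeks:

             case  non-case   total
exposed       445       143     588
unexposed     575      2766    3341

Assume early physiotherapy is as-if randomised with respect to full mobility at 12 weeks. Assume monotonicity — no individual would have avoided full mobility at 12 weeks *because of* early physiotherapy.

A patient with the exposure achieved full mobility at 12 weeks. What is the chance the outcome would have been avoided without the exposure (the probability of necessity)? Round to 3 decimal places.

p₁ = P(outcome | exposed) = 445/588 = 0.7568
p₀ = P(outcome | unexposed) = 575/3341 = 0.1721
Under exogeneity and monotonicity, PN = (p₁ − p₀) / p₁.
PN = (0.7568 − 0.1721) / 0.7568 = 0.5847 / 0.7568 ≈ 0.7726

PN ≈ 0.773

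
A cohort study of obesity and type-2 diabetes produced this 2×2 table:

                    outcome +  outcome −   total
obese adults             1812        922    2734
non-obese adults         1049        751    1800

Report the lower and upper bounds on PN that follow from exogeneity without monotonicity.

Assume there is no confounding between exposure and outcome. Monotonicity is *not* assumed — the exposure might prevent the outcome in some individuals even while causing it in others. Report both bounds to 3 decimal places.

p₁ = P(outcome | exposed) = 1812/2734 = 0.66277
p₀ = P(outcome | unexposed) = 1049/1800 = 0.58278
Under exogeneity alone the bounds on PN are max{0,(p₁−p₀)/p₁} ≤ PN ≤ min{1,(1−p₀)/p₁}.
  lower = (p₁ − p₀)/p₁ = 0.079987 / 0.66277 ≈ 0.1207
  upper = min{1, (1 − p₀)/p₁} = 0.41722 / 0.66277 ≈ 0.6295

0.121 ≤ PN ≤ 0.630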